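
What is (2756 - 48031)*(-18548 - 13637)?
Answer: 1457175875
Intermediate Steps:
(2756 - 48031)*(-18548 - 13637) = -45275*(-32185) = 1457175875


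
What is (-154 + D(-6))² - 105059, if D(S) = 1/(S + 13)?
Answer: -3987962/49 ≈ -81387.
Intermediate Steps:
D(S) = 1/(13 + S)
(-154 + D(-6))² - 105059 = (-154 + 1/(13 - 6))² - 105059 = (-154 + 1/7)² - 105059 = (-154 + ⅐)² - 105059 = (-1077/7)² - 105059 = 1159929/49 - 105059 = -3987962/49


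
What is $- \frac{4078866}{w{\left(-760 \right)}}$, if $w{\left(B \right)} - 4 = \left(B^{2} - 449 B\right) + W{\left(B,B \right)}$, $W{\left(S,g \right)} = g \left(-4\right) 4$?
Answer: $- \frac{2039433}{465502} \approx -4.3811$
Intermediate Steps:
$W{\left(S,g \right)} = - 16 g$ ($W{\left(S,g \right)} = - 4 g 4 = - 16 g$)
$w{\left(B \right)} = 4 + B^{2} - 465 B$ ($w{\left(B \right)} = 4 - \left(- B^{2} + 465 B\right) = 4 + \left(B^{2} - 465 B\right) = 4 + B^{2} - 465 B$)
$- \frac{4078866}{w{\left(-760 \right)}} = - \frac{4078866}{4 + \left(-760\right)^{2} - -353400} = - \frac{4078866}{4 + 577600 + 353400} = - \frac{4078866}{931004} = \left(-4078866\right) \frac{1}{931004} = - \frac{2039433}{465502}$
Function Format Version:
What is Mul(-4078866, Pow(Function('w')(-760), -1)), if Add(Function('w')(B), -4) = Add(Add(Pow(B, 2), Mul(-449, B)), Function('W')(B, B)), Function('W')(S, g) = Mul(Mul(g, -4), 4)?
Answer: Rational(-2039433, 465502) ≈ -4.3811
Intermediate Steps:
Function('W')(S, g) = Mul(-16, g) (Function('W')(S, g) = Mul(Mul(-4, g), 4) = Mul(-16, g))
Function('w')(B) = Add(4, Pow(B, 2), Mul(-465, B)) (Function('w')(B) = Add(4, Add(Add(Pow(B, 2), Mul(-449, B)), Mul(-16, B))) = Add(4, Add(Pow(B, 2), Mul(-465, B))) = Add(4, Pow(B, 2), Mul(-465, B)))
Mul(-4078866, Pow(Function('w')(-760), -1)) = Mul(-4078866, Pow(Add(4, Pow(-760, 2), Mul(-465, -760)), -1)) = Mul(-4078866, Pow(Add(4, 577600, 353400), -1)) = Mul(-4078866, Pow(931004, -1)) = Mul(-4078866, Rational(1, 931004)) = Rational(-2039433, 465502)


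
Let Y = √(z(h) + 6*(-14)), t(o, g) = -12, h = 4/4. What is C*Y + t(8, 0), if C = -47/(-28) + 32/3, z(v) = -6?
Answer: -12 + 1037*I*√10/28 ≈ -12.0 + 117.12*I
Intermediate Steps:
h = 1 (h = 4*(¼) = 1)
C = 1037/84 (C = -47*(-1/28) + 32*(⅓) = 47/28 + 32/3 = 1037/84 ≈ 12.345)
Y = 3*I*√10 (Y = √(-6 + 6*(-14)) = √(-6 - 84) = √(-90) = 3*I*√10 ≈ 9.4868*I)
C*Y + t(8, 0) = 1037*(3*I*√10)/84 - 12 = 1037*I*√10/28 - 12 = -12 + 1037*I*√10/28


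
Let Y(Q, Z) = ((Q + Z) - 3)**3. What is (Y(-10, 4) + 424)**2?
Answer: 93025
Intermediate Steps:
Y(Q, Z) = (-3 + Q + Z)**3
(Y(-10, 4) + 424)**2 = ((-3 - 10 + 4)**3 + 424)**2 = ((-9)**3 + 424)**2 = (-729 + 424)**2 = (-305)**2 = 93025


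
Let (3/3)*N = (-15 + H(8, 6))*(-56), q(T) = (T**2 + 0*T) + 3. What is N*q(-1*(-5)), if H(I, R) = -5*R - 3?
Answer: 75264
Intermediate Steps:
H(I, R) = -3 - 5*R
q(T) = 3 + T**2 (q(T) = (T**2 + 0) + 3 = T**2 + 3 = 3 + T**2)
N = 2688 (N = (-15 + (-3 - 5*6))*(-56) = (-15 + (-3 - 30))*(-56) = (-15 - 33)*(-56) = -48*(-56) = 2688)
N*q(-1*(-5)) = 2688*(3 + (-1*(-5))**2) = 2688*(3 + 5**2) = 2688*(3 + 25) = 2688*28 = 75264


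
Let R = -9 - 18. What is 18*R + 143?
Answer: -343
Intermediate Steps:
R = -27
18*R + 143 = 18*(-27) + 143 = -486 + 143 = -343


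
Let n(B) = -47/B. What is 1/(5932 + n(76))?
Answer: 76/450785 ≈ 0.00016859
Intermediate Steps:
1/(5932 + n(76)) = 1/(5932 - 47/76) = 1/(450785/76) = 76/450785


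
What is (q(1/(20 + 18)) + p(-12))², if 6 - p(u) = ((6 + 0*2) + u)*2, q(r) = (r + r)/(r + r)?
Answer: 361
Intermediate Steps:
q(r) = 1 (q(r) = (2*r)/((2*r)) = (2*r)*(1/(2*r)) = 1)
p(u) = -6 - 2*u (p(u) = 6 - ((6 + 0*2) + u)*2 = 6 - ((6 + 0) + u)*2 = 6 - (6 + u)*2 = 6 - (12 + 2*u) = 6 + (-12 - 2*u) = -6 - 2*u)
(q(1/(20 + 18)) + p(-12))² = (1 + (-6 - 2*(-12)))² = (1 + (-6 + 24))² = (1 + 18)² = 19² = 361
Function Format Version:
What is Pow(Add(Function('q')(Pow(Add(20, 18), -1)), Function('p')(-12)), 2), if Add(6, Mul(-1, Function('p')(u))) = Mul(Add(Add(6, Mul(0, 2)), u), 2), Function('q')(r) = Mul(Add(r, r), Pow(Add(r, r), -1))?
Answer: 361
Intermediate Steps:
Function('q')(r) = 1 (Function('q')(r) = Mul(Mul(2, r), Pow(Mul(2, r), -1)) = Mul(Mul(2, r), Mul(Rational(1, 2), Pow(r, -1))) = 1)
Function('p')(u) = Add(-6, Mul(-2, u)) (Function('p')(u) = Add(6, Mul(-1, Mul(Add(Add(6, Mul(0, 2)), u), 2))) = Add(6, Mul(-1, Mul(Add(Add(6, 0), u), 2))) = Add(6, Mul(-1, Mul(Add(6, u), 2))) = Add(6, Mul(-1, Add(12, Mul(2, u)))) = Add(6, Add(-12, Mul(-2, u))) = Add(-6, Mul(-2, u)))
Pow(Add(Function('q')(Pow(Add(20, 18), -1)), Function('p')(-12)), 2) = Pow(Add(1, Add(-6, Mul(-2, -12))), 2) = Pow(Add(1, Add(-6, 24)), 2) = Pow(Add(1, 18), 2) = Pow(19, 2) = 361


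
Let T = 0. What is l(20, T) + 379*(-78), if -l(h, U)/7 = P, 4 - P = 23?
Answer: -29429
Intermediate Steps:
P = -19 (P = 4 - 1*23 = 4 - 23 = -19)
l(h, U) = 133 (l(h, U) = -7*(-19) = 133)
l(20, T) + 379*(-78) = 133 + 379*(-78) = 133 - 29562 = -29429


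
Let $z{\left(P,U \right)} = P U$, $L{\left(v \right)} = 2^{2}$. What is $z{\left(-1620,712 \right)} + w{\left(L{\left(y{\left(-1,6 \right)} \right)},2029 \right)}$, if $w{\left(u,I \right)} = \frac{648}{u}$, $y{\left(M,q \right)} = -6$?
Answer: $-1153278$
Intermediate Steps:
$L{\left(v \right)} = 4$
$z{\left(-1620,712 \right)} + w{\left(L{\left(y{\left(-1,6 \right)} \right)},2029 \right)} = \left(-1620\right) 712 + \frac{648}{4} = -1153440 + 648 \cdot \frac{1}{4} = -1153440 + 162 = -1153278$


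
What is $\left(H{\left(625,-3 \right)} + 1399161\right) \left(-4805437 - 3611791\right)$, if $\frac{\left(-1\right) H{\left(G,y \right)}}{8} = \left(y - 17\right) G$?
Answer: $-12618779945708$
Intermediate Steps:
$H{\left(G,y \right)} = - 8 G \left(-17 + y\right)$ ($H{\left(G,y \right)} = - 8 \left(y - 17\right) G = - 8 \left(-17 + y\right) G = - 8 G \left(-17 + y\right)$)
$\left(H{\left(625,-3 \right)} + 1399161\right) \left(-4805437 - 3611791\right) = \left(8 \cdot 625 \left(17 - -3\right) + 1399161\right) \left(-4805437 - 3611791\right) = \left(8 \cdot 625 \left(17 + 3\right) + 1399161\right) \left(-8417228\right) = \left(8 \cdot 625 \cdot 20 + 1399161\right) \left(-8417228\right) = \left(100000 + 1399161\right) \left(-8417228\right) = 1499161 \left(-8417228\right) = -12618779945708$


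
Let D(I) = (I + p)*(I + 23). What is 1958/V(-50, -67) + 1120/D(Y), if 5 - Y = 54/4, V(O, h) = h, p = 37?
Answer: -2936414/110751 ≈ -26.514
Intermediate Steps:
Y = -17/2 (Y = 5 - 54/4 = 5 - 1*27/2 = 5 - 27/2 = -17/2 ≈ -8.5000)
D(I) = (23 + I)*(37 + I) (D(I) = (I + 37)*(I + 23) = (37 + I)*(23 + I) = (23 + I)*(37 + I))
1958/V(-50, -67) + 1120/D(Y) = 1958/(-67) + 1120/(851 + (-17/2)² + 60*(-17/2)) = 1958*(-1/67) + 1120/(851 + 289/4 - 510) = -1958/67 + 1120/(1653/4) = -1958/67 + 1120*(4/1653) = -1958/67 + 4480/1653 = -2936414/110751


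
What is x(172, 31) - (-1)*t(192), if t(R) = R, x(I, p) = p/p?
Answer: 193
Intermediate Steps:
x(I, p) = 1
x(172, 31) - (-1)*t(192) = 1 - (-1)*192 = 1 - 1*(-192) = 1 + 192 = 193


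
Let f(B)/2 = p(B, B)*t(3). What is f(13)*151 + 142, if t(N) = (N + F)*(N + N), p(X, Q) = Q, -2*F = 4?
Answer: 23698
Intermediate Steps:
F = -2 (F = -1/2*4 = -2)
t(N) = 2*N*(-2 + N) (t(N) = (N - 2)*(N + N) = (-2 + N)*(2*N) = 2*N*(-2 + N))
f(B) = 12*B (f(B) = 2*(B*(2*3*(-2 + 3))) = 2*(B*(2*3*1)) = 2*(B*6) = 2*(6*B) = 12*B)
f(13)*151 + 142 = (12*13)*151 + 142 = 156*151 + 142 = 23556 + 142 = 23698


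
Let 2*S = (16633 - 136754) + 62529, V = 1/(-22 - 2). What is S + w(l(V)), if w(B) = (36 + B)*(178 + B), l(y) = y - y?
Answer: -22388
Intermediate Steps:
V = -1/24 (V = 1/(-24) = -1/24 ≈ -0.041667)
l(y) = 0
S = -28796 (S = ((16633 - 136754) + 62529)/2 = (-120121 + 62529)/2 = (½)*(-57592) = -28796)
S + w(l(V)) = -28796 + (6408 + 0² + 214*0) = -28796 + (6408 + 0 + 0) = -28796 + 6408 = -22388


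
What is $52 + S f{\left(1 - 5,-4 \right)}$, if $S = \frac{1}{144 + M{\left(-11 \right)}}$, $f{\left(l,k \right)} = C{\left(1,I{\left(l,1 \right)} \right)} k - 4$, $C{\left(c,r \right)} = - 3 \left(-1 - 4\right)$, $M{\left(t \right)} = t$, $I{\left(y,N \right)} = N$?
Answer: $\frac{6852}{133} \approx 51.519$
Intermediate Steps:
$C{\left(c,r \right)} = 15$ ($C{\left(c,r \right)} = \left(-3\right) \left(-5\right) = 15$)
$f{\left(l,k \right)} = -4 + 15 k$ ($f{\left(l,k \right)} = 15 k - 4 = -4 + 15 k$)
$S = \frac{1}{133}$ ($S = \frac{1}{144 - 11} = \frac{1}{133} \approx 0.0075188$)
$52 + S f{\left(1 - 5,-4 \right)} = 52 + \frac{-4 + 15 \left(-4\right)}{133} = 52 + \frac{-4 - 60}{133} = 52 + \frac{1}{133} \left(-64\right) = 52 - \frac{64}{133} = \frac{6852}{133}$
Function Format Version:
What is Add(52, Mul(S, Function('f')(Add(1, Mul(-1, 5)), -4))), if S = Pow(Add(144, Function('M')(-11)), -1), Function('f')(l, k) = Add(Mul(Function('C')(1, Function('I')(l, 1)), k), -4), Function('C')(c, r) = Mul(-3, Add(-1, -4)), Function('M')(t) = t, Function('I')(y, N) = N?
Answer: Rational(6852, 133) ≈ 51.519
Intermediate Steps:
Function('C')(c, r) = 15 (Function('C')(c, r) = Mul(-3, -5) = 15)
Function('f')(l, k) = Add(-4, Mul(15, k)) (Function('f')(l, k) = Add(Mul(15, k), -4) = Add(-4, Mul(15, k)))
S = Rational(1, 133) (S = Pow(Add(144, -11), -1) = Pow(133, -1) = Rational(1, 133) ≈ 0.0075188)
Add(52, Mul(S, Function('f')(Add(1, Mul(-1, 5)), -4))) = Add(52, Mul(Rational(1, 133), Add(-4, Mul(15, -4)))) = Add(52, Mul(Rational(1, 133), Add(-4, -60))) = Add(52, Mul(Rational(1, 133), -64)) = Add(52, Rational(-64, 133)) = Rational(6852, 133)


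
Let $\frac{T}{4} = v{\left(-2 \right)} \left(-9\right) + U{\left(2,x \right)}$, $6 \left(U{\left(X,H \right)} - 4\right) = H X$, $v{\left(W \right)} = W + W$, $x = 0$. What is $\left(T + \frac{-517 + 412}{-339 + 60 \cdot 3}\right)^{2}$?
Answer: $\frac{72505225}{2809} \approx 25812.0$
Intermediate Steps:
$v{\left(W \right)} = 2 W$
$U{\left(X,H \right)} = 4 + \frac{H X}{6}$
$T = 160$ ($T = 4 \left(2 \left(-2\right) \left(-9\right) + \left(4 + \frac{1}{6} \cdot 0 \cdot 2\right)\right) = 4 \left(\left(-4\right) \left(-9\right) + \left(4 + 0\right)\right) = 4 \left(36 + 4\right) = 4 \cdot 40 = 160$)
$\left(T + \frac{-517 + 412}{-339 + 60 \cdot 3}\right)^{2} = \left(160 + \frac{-517 + 412}{-339 + 60 \cdot 3}\right)^{2} = \left(160 - \frac{105}{-339 + 180}\right)^{2} = \left(160 - \frac{105}{-159}\right)^{2} = \left(160 - - \frac{35}{53}\right)^{2} = \left(160 + \frac{35}{53}\right)^{2} = \left(\frac{8515}{53}\right)^{2} = \frac{72505225}{2809}$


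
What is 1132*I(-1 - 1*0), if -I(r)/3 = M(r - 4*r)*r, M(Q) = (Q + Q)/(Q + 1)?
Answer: 5094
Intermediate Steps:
M(Q) = 2*Q/(1 + Q) (M(Q) = (2*Q)/(1 + Q) = 2*Q/(1 + Q))
I(r) = 18*r²/(1 - 3*r) (I(r) = -3*2*(r - 4*r)/(1 + (r - 4*r))*r = -3*2*(-3*r)/(1 - 3*r)*r = -3*(-6*r/(1 - 3*r))*r = -(-18)*r²/(1 - 3*r) = 18*r²/(1 - 3*r))
1132*I(-1 - 1*0) = 1132*(-18*(-1 - 1*0)²/(-1 + 3*(-1 - 1*0))) = 1132*(-18*(-1 + 0)²/(-1 + 3*(-1 + 0))) = 1132*(-18*(-1)²/(-1 + 3*(-1))) = 1132*(-18*1/(-1 - 3)) = 1132*(-18*1/(-4)) = 1132*(-18*1*(-¼)) = 1132*(9/2) = 5094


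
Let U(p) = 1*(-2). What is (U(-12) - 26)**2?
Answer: 784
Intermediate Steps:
U(p) = -2
(U(-12) - 26)**2 = (-2 - 26)**2 = (-28)**2 = 784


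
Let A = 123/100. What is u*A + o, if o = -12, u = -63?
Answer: -8949/100 ≈ -89.490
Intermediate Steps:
A = 123/100 (A = 123*(1/100) = 123/100 ≈ 1.2300)
u*A + o = -63*123/100 - 12 = -7749/100 - 12 = -8949/100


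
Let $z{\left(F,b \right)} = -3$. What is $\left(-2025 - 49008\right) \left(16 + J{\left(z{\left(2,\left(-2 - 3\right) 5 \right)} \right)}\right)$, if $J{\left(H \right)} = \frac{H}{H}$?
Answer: $-867561$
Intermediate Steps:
$J{\left(H \right)} = 1$
$\left(-2025 - 49008\right) \left(16 + J{\left(z{\left(2,\left(-2 - 3\right) 5 \right)} \right)}\right) = \left(-2025 - 49008\right) \left(16 + 1\right) = \left(-51033\right) 17 = -867561$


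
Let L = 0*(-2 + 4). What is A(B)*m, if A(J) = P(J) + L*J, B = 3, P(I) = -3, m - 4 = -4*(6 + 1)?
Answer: 72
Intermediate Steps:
L = 0 (L = 0*2 = 0)
m = -24 (m = 4 - 4*(6 + 1) = 4 - 4*7 = 4 - 28 = -24)
A(J) = -3 (A(J) = -3 + 0*J = -3 + 0 = -3)
A(B)*m = -3*(-24) = 72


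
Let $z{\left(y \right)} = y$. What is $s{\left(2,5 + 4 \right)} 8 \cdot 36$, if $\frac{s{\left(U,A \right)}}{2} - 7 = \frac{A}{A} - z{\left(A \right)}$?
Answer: $-576$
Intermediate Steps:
$s{\left(U,A \right)} = 16 - 2 A$ ($s{\left(U,A \right)} = 14 + 2 \left(\frac{A}{A} - A\right) = 14 + 2 \left(1 - A\right) = 14 - \left(-2 + 2 A\right) = 16 - 2 A$)
$s{\left(2,5 + 4 \right)} 8 \cdot 36 = \left(16 - 2 \left(5 + 4\right)\right) 8 \cdot 36 = \left(16 - 18\right) 8 \cdot 36 = \left(-2\right) 8 \cdot 36 = \left(-16\right) 36 = -576$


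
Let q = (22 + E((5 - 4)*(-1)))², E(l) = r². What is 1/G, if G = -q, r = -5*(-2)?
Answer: -1/14884 ≈ -6.7186e-5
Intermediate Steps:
r = 10
E(l) = 100 (E(l) = 10² = 100)
q = 14884 (q = (22 + 100)² = 122² = 14884)
G = -14884 (G = -1*14884 = -14884)
1/G = 1/(-14884) = -1/14884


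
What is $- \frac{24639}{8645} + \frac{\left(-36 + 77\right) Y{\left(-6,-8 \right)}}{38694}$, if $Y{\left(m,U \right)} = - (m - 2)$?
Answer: $- \frac{475272953}{167254815} \approx -2.8416$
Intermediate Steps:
$Y{\left(m,U \right)} = 2 - m$ ($Y{\left(m,U \right)} = - (-2 + m) = 2 - m$)
$- \frac{24639}{8645} + \frac{\left(-36 + 77\right) Y{\left(-6,-8 \right)}}{38694} = - \frac{24639}{8645} + \frac{\left(-36 + 77\right) \left(2 - -6\right)}{38694} = \left(-24639\right) \frac{1}{8645} + 41 \left(2 + 6\right) \frac{1}{38694} = - \frac{24639}{8645} + 41 \cdot 8 \cdot \frac{1}{38694} = - \frac{24639}{8645} + 328 \cdot \frac{1}{38694} = - \frac{24639}{8645} + \frac{164}{19347} = - \frac{475272953}{167254815}$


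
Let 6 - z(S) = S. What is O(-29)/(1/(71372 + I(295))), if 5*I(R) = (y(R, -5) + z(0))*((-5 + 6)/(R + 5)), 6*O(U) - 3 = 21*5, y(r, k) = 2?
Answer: 160587012/125 ≈ 1.2847e+6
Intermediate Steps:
z(S) = 6 - S
O(U) = 18 (O(U) = ½ + (21*5)/6 = ½ + (⅙)*105 = ½ + 35/2 = 18)
I(R) = 8/(5*(5 + R)) (I(R) = ((2 + (6 - 1*0))*((-5 + 6)/(R + 5)))/5 = ((2 + (6 + 0))*(1/(5 + R)))/5 = ((2 + 6)/(5 + R))/5 = (8/(5 + R))/5 = 8/(5*(5 + R)))
O(-29)/(1/(71372 + I(295))) = 18/(1/(71372 + 8/(5*(5 + 295)))) = 18/(1/(71372 + (8/5)/300)) = 18/(1/(71372 + (8/5)*(1/300))) = 18/(1/(71372 + 2/375)) = 18/(1/(26764502/375)) = 18/(375/26764502) = 18*(26764502/375) = 160587012/125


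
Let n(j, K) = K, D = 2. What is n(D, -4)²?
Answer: 16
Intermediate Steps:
n(D, -4)² = (-4)² = 16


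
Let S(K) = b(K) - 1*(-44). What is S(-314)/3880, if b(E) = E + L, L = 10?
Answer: -13/194 ≈ -0.067010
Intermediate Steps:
b(E) = 10 + E (b(E) = E + 10 = 10 + E)
S(K) = 54 + K (S(K) = (10 + K) - 1*(-44) = (10 + K) + 44 = 54 + K)
S(-314)/3880 = (54 - 314)/3880 = -260*1/3880 = -13/194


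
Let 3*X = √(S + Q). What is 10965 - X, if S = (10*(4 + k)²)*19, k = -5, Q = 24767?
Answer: 10965 - √2773 ≈ 10912.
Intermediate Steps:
S = 190 (S = (10*(4 - 5)²)*19 = (10*(-1)²)*19 = (10*1)*19 = 10*19 = 190)
X = √2773 (X = √(190 + 24767)/3 = √24957/3 = (3*√2773)/3 = √2773 ≈ 52.659)
10965 - X = 10965 - √2773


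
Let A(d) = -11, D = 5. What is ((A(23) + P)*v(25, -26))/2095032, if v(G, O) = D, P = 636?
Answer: 3125/2095032 ≈ 0.0014916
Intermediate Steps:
v(G, O) = 5
((A(23) + P)*v(25, -26))/2095032 = ((-11 + 636)*5)/2095032 = (625*5)*(1/2095032) = 3125*(1/2095032) = 3125/2095032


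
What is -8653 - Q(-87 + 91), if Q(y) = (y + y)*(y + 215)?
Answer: -10405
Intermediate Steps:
Q(y) = 2*y*(215 + y) (Q(y) = (2*y)*(215 + y) = 2*y*(215 + y))
-8653 - Q(-87 + 91) = -8653 - 2*(-87 + 91)*(215 + (-87 + 91)) = -8653 - 2*4*(215 + 4) = -8653 - 2*4*219 = -8653 - 1*1752 = -8653 - 1752 = -10405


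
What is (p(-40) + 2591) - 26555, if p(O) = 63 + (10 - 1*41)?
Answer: -23932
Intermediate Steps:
p(O) = 32 (p(O) = 63 + (10 - 41) = 63 - 31 = 32)
(p(-40) + 2591) - 26555 = (32 + 2591) - 26555 = 2623 - 26555 = -23932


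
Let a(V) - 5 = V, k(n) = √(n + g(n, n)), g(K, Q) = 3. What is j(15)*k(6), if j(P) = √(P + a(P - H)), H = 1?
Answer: 3*√34 ≈ 17.493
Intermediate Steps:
k(n) = √(3 + n) (k(n) = √(n + 3) = √(3 + n))
a(V) = 5 + V
j(P) = √(4 + 2*P) (j(P) = √(P + (5 + (P - 1*1))) = √(P + (5 + (P - 1))) = √(P + (5 + (-1 + P))) = √(P + (4 + P)) = √(4 + 2*P))
j(15)*k(6) = √(4 + 2*15)*√(3 + 6) = √(4 + 30)*√9 = √34*3 = 3*√34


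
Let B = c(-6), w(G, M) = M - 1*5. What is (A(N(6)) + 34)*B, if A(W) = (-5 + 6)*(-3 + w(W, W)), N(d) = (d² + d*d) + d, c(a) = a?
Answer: -624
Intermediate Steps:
w(G, M) = -5 + M (w(G, M) = M - 5 = -5 + M)
N(d) = d + 2*d² (N(d) = (d² + d²) + d = 2*d² + d = d + 2*d²)
B = -6
A(W) = -8 + W (A(W) = (-5 + 6)*(-3 + (-5 + W)) = 1*(-8 + W) = -8 + W)
(A(N(6)) + 34)*B = ((-8 + 6*(1 + 2*6)) + 34)*(-6) = ((-8 + 6*(1 + 12)) + 34)*(-6) = ((-8 + 6*13) + 34)*(-6) = ((-8 + 78) + 34)*(-6) = (70 + 34)*(-6) = 104*(-6) = -624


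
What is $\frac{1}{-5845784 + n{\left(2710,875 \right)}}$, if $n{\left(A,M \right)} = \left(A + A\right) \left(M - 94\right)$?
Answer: $- \frac{1}{1612764} \approx -6.2005 \cdot 10^{-7}$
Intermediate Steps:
$n{\left(A,M \right)} = 2 A \left(-94 + M\right)$
$\frac{1}{-5845784 + n{\left(2710,875 \right)}} = \frac{1}{-5845784 + 2 \cdot 2710 \left(-94 + 875\right)} = \frac{1}{-5845784 + 2 \cdot 2710 \cdot 781} = \frac{1}{-5845784 + 4233020} = \frac{1}{-1612764} = - \frac{1}{1612764}$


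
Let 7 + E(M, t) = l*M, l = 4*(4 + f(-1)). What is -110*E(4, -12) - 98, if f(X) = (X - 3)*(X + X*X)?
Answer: -6368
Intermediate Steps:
f(X) = (-3 + X)*(X + X**2)
l = 16 (l = 4*(4 - (-3 + (-1)**2 - 2*(-1))) = 4*(4 - (-3 + 1 + 2)) = 4*(4 - 1*0) = 4*(4 + 0) = 4*4 = 16)
E(M, t) = -7 + 16*M
-110*E(4, -12) - 98 = -110*(-7 + 16*4) - 98 = -110*(-7 + 64) - 98 = -110*57 - 98 = -6270 - 98 = -6368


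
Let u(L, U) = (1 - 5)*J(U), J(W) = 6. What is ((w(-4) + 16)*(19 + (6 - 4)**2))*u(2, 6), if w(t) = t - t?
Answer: -8832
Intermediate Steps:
w(t) = 0
u(L, U) = -24 (u(L, U) = (1 - 5)*6 = -4*6 = -24)
((w(-4) + 16)*(19 + (6 - 4)**2))*u(2, 6) = ((0 + 16)*(19 + (6 - 4)**2))*(-24) = (16*(19 + 2**2))*(-24) = (16*(19 + 4))*(-24) = (16*23)*(-24) = 368*(-24) = -8832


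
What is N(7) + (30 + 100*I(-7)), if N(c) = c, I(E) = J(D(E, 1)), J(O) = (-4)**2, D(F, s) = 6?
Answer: 1637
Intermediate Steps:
J(O) = 16
I(E) = 16
N(7) + (30 + 100*I(-7)) = 7 + (30 + 100*16) = 7 + (30 + 1600) = 7 + 1630 = 1637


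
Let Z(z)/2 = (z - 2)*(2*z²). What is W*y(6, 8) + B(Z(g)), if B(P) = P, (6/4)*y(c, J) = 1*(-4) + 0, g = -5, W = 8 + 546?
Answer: -6532/3 ≈ -2177.3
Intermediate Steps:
W = 554
y(c, J) = -8/3 (y(c, J) = 2*(1*(-4) + 0)/3 = 2*(-4 + 0)/3 = (⅔)*(-4) = -8/3)
Z(z) = 4*z²*(-2 + z) (Z(z) = 2*((z - 2)*(2*z²)) = 2*((-2 + z)*(2*z²)) = 2*(2*z²*(-2 + z)) = 4*z²*(-2 + z))
W*y(6, 8) + B(Z(g)) = 554*(-8/3) + 4*(-5)²*(-2 - 5) = -4432/3 + 4*25*(-7) = -4432/3 - 700 = -6532/3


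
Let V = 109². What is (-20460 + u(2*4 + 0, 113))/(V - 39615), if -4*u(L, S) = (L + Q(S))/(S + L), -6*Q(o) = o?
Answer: 59415775/80539536 ≈ 0.73772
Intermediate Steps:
Q(o) = -o/6
V = 11881
u(L, S) = -(L - S/6)/(4*(L + S)) (u(L, S) = -(L - S/6)/(4*(S + L)) = -(L - S/6)/(4*(L + S)))
(-20460 + u(2*4 + 0, 113))/(V - 39615) = (-20460 + (-(2*4 + 0)/4 + (1/24)*113)/((2*4 + 0) + 113))/(11881 - 39615) = (-20460 + (-(8 + 0)/4 + 113/24)/((8 + 0) + 113))/(-27734) = (-20460 + (-¼*8 + 113/24)/(8 + 113))*(-1/27734) = (-20460 + (-2 + 113/24)/121)*(-1/27734) = (-20460 + (1/121)*(65/24))*(-1/27734) = (-20460 + 65/2904)*(-1/27734) = -59415775/2904*(-1/27734) = 59415775/80539536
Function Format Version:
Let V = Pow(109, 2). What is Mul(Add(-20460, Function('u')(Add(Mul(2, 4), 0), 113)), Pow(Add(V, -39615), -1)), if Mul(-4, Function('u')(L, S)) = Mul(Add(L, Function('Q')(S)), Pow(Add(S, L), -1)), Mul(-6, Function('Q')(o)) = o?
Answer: Rational(59415775, 80539536) ≈ 0.73772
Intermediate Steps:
Function('Q')(o) = Mul(Rational(-1, 6), o)
V = 11881
Function('u')(L, S) = Mul(Rational(-1, 4), Pow(Add(L, S), -1), Add(L, Mul(Rational(-1, 6), S))) (Function('u')(L, S) = Mul(Rational(-1, 4), Mul(Add(L, Mul(Rational(-1, 6), S)), Pow(Add(S, L), -1))) = Mul(Rational(-1, 4), Mul(Add(L, Mul(Rational(-1, 6), S)), Pow(Add(L, S), -1))) = Mul(Rational(-1, 4), Mul(Pow(Add(L, S), -1), Add(L, Mul(Rational(-1, 6), S)))) = Mul(Rational(-1, 4), Pow(Add(L, S), -1), Add(L, Mul(Rational(-1, 6), S))))
Mul(Add(-20460, Function('u')(Add(Mul(2, 4), 0), 113)), Pow(Add(V, -39615), -1)) = Mul(Add(-20460, Mul(Pow(Add(Add(Mul(2, 4), 0), 113), -1), Add(Mul(Rational(-1, 4), Add(Mul(2, 4), 0)), Mul(Rational(1, 24), 113)))), Pow(Add(11881, -39615), -1)) = Mul(Add(-20460, Mul(Pow(Add(Add(8, 0), 113), -1), Add(Mul(Rational(-1, 4), Add(8, 0)), Rational(113, 24)))), Pow(-27734, -1)) = Mul(Add(-20460, Mul(Pow(Add(8, 113), -1), Add(Mul(Rational(-1, 4), 8), Rational(113, 24)))), Rational(-1, 27734)) = Mul(Add(-20460, Mul(Pow(121, -1), Add(-2, Rational(113, 24)))), Rational(-1, 27734)) = Mul(Add(-20460, Mul(Rational(1, 121), Rational(65, 24))), Rational(-1, 27734)) = Mul(Add(-20460, Rational(65, 2904)), Rational(-1, 27734)) = Mul(Rational(-59415775, 2904), Rational(-1, 27734)) = Rational(59415775, 80539536)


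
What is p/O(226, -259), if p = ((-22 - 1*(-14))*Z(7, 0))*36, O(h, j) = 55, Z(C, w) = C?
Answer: -2016/55 ≈ -36.655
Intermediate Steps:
p = -2016 (p = ((-22 - 1*(-14))*7)*36 = ((-22 + 14)*7)*36 = -8*7*36 = -56*36 = -2016)
p/O(226, -259) = -2016/55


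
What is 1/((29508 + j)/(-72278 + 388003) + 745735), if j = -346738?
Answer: 63145/47089373129 ≈ 1.3410e-6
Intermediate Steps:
1/((29508 + j)/(-72278 + 388003) + 745735) = 1/((29508 - 346738)/(-72278 + 388003) + 745735) = 1/(-317230/315725 + 745735) = 1/(-317230*1/315725 + 745735) = 1/(-63446/63145 + 745735) = 1/(47089373129/63145) = 63145/47089373129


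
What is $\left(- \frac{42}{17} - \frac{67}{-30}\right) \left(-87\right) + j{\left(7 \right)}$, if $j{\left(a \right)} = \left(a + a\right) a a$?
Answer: $\frac{120129}{170} \approx 706.64$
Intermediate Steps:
$j{\left(a \right)} = 2 a^{3}$ ($j{\left(a \right)} = 2 a a a = 2 a^{2} a = 2 a^{3}$)
$\left(- \frac{42}{17} - \frac{67}{-30}\right) \left(-87\right) + j{\left(7 \right)} = \left(- \frac{42}{17} - \frac{67}{-30}\right) \left(-87\right) + 2 \cdot 7^{3} = \left(\left(-42\right) \frac{1}{17} - - \frac{67}{30}\right) \left(-87\right) + 2 \cdot 343 = \left(- \frac{42}{17} + \frac{67}{30}\right) \left(-87\right) + 686 = \left(- \frac{121}{510}\right) \left(-87\right) + 686 = \frac{3509}{170} + 686 = \frac{120129}{170}$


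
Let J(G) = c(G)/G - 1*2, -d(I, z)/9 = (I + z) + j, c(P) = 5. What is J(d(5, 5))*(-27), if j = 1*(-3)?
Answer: 393/7 ≈ 56.143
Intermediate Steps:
j = -3
d(I, z) = 27 - 9*I - 9*z (d(I, z) = -9*((I + z) - 3) = -9*(-3 + I + z) = 27 - 9*I - 9*z)
J(G) = -2 + 5/G (J(G) = 5/G - 1*2 = 5/G - 2 = -2 + 5/G)
J(d(5, 5))*(-27) = (-2 + 5/(27 - 9*5 - 9*5))*(-27) = (-2 + 5/(27 - 45 - 45))*(-27) = (-2 + 5/(-63))*(-27) = (-2 + 5*(-1/63))*(-27) = (-2 - 5/63)*(-27) = -131/63*(-27) = 393/7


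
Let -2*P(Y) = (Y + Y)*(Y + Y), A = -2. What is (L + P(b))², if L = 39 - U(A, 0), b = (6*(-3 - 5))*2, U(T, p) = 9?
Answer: 338633604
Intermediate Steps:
b = -96 (b = (6*(-8))*2 = -48*2 = -96)
P(Y) = -2*Y² (P(Y) = -(Y + Y)*(Y + Y)/2 = -2*Y*2*Y/2 = -2*Y²)
L = 30 (L = 39 - 1*9 = 39 - 9 = 30)
(L + P(b))² = (30 - 2*(-96)²)² = (30 - 2*9216)² = (30 - 18432)² = (-18402)² = 338633604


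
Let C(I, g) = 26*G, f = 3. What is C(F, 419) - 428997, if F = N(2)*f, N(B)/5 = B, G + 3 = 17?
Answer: -428633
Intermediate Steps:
G = 14 (G = -3 + 17 = 14)
N(B) = 5*B
F = 30 (F = (5*2)*3 = 10*3 = 30)
C(I, g) = 364 (C(I, g) = 26*14 = 364)
C(F, 419) - 428997 = 364 - 428997 = -428633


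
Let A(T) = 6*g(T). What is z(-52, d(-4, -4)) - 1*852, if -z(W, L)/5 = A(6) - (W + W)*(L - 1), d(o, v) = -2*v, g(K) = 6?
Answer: -4672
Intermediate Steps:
A(T) = 36 (A(T) = 6*6 = 36)
z(W, L) = -180 + 10*W*(-1 + L) (z(W, L) = -5*(36 - (W + W)*(L - 1)) = -5*(36 - 2*W*(-1 + L)) = -180 + 10*W*(-1 + L))
z(-52, d(-4, -4)) - 1*852 = (-180 - 10*(-52) + 10*(-2*(-4))*(-52)) - 1*852 = (-180 + 520 + 10*8*(-52)) - 852 = (-180 + 520 - 4160) - 852 = -3820 - 852 = -4672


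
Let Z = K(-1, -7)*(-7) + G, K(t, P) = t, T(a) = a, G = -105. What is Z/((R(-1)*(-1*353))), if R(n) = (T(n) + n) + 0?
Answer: -49/353 ≈ -0.13881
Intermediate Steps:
R(n) = 2*n (R(n) = (n + n) + 0 = 2*n + 0 = 2*n)
Z = -98 (Z = -1*(-7) - 105 = 7 - 105 = -98)
Z/((R(-1)*(-1*353))) = -98/((2*(-1))*(-1*353)) = -98/((-2*(-353))) = -98/706 = -98*1/706 = -49/353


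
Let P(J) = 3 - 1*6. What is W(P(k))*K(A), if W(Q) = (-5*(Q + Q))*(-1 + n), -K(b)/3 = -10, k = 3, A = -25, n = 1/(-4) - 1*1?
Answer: -2025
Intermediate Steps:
n = -5/4 (n = -¼ - 1 = -5/4 ≈ -1.2500)
K(b) = 30 (K(b) = -3*(-10) = 30)
P(J) = -3 (P(J) = 3 - 6 = -3)
W(Q) = 45*Q/2 (W(Q) = (-5*(Q + Q))*(-1 - 5/4) = -10*Q*(-9/4) = 45*Q/2)
W(P(k))*K(A) = ((45/2)*(-3))*30 = -135/2*30 = -2025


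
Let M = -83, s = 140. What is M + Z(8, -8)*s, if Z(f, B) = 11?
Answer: 1457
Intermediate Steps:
M + Z(8, -8)*s = -83 + 11*140 = -83 + 1540 = 1457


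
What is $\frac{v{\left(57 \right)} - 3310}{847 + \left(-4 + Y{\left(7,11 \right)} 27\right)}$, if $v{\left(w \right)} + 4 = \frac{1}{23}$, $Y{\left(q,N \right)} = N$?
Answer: $- \frac{25407}{8740} \approx -2.907$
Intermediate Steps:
$v{\left(w \right)} = - \frac{91}{23}$ ($v{\left(w \right)} = -4 + \frac{1}{23} = - \frac{91}{23}$)
$\frac{v{\left(57 \right)} - 3310}{847 + \left(-4 + Y{\left(7,11 \right)} 27\right)} = \frac{- \frac{91}{23} - 3310}{847 + \left(-4 + 11 \cdot 27\right)} = - \frac{76221}{23 \left(847 + \left(-4 + 297\right)\right)} = - \frac{76221}{23 \left(847 + 293\right)} = - \frac{76221}{23 \cdot 1140} = \left(- \frac{76221}{23}\right) \frac{1}{1140} = - \frac{25407}{8740}$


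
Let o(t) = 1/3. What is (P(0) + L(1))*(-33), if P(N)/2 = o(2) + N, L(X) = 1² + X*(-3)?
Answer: 44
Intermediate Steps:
L(X) = 1 - 3*X
o(t) = ⅓
P(N) = ⅔ + 2*N (P(N) = 2*(⅓ + N) = ⅔ + 2*N)
(P(0) + L(1))*(-33) = ((⅔ + 2*0) + (1 - 3*1))*(-33) = ((⅔ + 0) + (1 - 3))*(-33) = (⅔ - 2)*(-33) = -4/3*(-33) = 44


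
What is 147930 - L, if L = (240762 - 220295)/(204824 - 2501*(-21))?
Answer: 38069025383/257345 ≈ 1.4793e+5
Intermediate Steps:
L = 20467/257345 (L = 20467/(204824 + 52521) = 20467/257345 ≈ 0.079531)
147930 - L = 147930 - 1*20467/257345 = 147930 - 20467/257345 = 38069025383/257345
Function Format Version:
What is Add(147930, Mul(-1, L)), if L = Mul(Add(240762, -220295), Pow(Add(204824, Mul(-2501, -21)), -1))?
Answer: Rational(38069025383, 257345) ≈ 1.4793e+5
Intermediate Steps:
L = Rational(20467, 257345) (L = Mul(20467, Pow(Add(204824, 52521), -1)) = Mul(20467, Pow(257345, -1)) = Mul(20467, Rational(1, 257345)) = Rational(20467, 257345) ≈ 0.079531)
Add(147930, Mul(-1, L)) = Add(147930, Mul(-1, Rational(20467, 257345))) = Add(147930, Rational(-20467, 257345)) = Rational(38069025383, 257345)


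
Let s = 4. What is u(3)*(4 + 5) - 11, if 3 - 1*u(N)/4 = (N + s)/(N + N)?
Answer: 55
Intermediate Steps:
u(N) = 12 - 2*(4 + N)/N (u(N) = 12 - 4*(N + 4)/(N + N) = 12 - 4*(4 + N)/(2*N) = 12 - 4*(4 + N)*1/(2*N) = 12 - 2*(4 + N)/N)
u(3)*(4 + 5) - 11 = (10 - 8/3)*(4 + 5) - 11 = (10 - 8*⅓)*9 - 11 = (10 - 8/3)*9 - 11 = (22/3)*9 - 11 = 66 - 11 = 55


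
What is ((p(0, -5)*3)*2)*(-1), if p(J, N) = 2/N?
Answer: 12/5 ≈ 2.4000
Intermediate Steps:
((p(0, -5)*3)*2)*(-1) = (((2/(-5))*3)*2)*(-1) = (((2*(-1/5))*3)*2)*(-1) = (-2/5*3*2)*(-1) = -6/5*2*(-1) = -12/5*(-1) = 12/5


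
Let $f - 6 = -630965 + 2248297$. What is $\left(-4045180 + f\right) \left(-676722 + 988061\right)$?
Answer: $-755881900438$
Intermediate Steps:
$f = 1617338$ ($f = 6 + \left(-630965 + 2248297\right) = 6 + 1617332 = 1617338$)
$\left(-4045180 + f\right) \left(-676722 + 988061\right) = \left(-4045180 + 1617338\right) \left(-676722 + 988061\right) = \left(-2427842\right) 311339 = -755881900438$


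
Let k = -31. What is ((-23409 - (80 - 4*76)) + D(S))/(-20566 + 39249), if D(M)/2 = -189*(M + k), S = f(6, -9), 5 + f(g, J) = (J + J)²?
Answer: -132049/18683 ≈ -7.0679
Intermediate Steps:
f(g, J) = -5 + 4*J² (f(g, J) = -5 + (J + J)² = -5 + (2*J)² = -5 + 4*J²)
S = 319 (S = -5 + 4*(-9)² = -5 + 4*81 = -5 + 324 = 319)
D(M) = 11718 - 378*M (D(M) = 2*(-189*(M - 31)) = 2*(-189*(-31 + M)) = 2*(5859 - 189*M) = 11718 - 378*M)
((-23409 - (80 - 4*76)) + D(S))/(-20566 + 39249) = ((-23409 - (80 - 4*76)) + (11718 - 378*319))/(-20566 + 39249) = ((-23409 - (80 - 304)) + (11718 - 120582))/18683 = ((-23409 - 1*(-224)) - 108864)*(1/18683) = ((-23409 + 224) - 108864)*(1/18683) = (-23185 - 108864)*(1/18683) = -132049*1/18683 = -132049/18683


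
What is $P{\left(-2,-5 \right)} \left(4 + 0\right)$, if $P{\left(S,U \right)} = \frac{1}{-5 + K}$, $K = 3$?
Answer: $-2$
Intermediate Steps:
$P{\left(S,U \right)} = - \frac{1}{2}$ ($P{\left(S,U \right)} = \frac{1}{-5 + 3} = \frac{1}{-2} = - \frac{1}{2}$)
$P{\left(-2,-5 \right)} \left(4 + 0\right) = - \frac{4 + 0}{2} = \left(- \frac{1}{2}\right) 4 = -2$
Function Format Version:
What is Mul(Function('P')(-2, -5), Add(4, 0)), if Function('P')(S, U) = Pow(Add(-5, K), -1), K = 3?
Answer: -2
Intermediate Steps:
Function('P')(S, U) = Rational(-1, 2) (Function('P')(S, U) = Pow(Add(-5, 3), -1) = Pow(-2, -1) = Rational(-1, 2))
Mul(Function('P')(-2, -5), Add(4, 0)) = Mul(Rational(-1, 2), Add(4, 0)) = Mul(Rational(-1, 2), 4) = -2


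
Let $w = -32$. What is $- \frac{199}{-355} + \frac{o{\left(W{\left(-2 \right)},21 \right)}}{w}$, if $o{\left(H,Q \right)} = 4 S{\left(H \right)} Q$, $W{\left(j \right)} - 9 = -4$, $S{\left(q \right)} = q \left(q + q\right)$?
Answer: $- \frac{185579}{1420} \approx -130.69$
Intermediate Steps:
$S{\left(q \right)} = 2 q^{2}$ ($S{\left(q \right)} = q 2 q = 2 q^{2}$)
$W{\left(j \right)} = 5$ ($W{\left(j \right)} = 9 - 4 = 5$)
$o{\left(H,Q \right)} = 8 Q H^{2}$ ($o{\left(H,Q \right)} = 4 \cdot 2 H^{2} Q = 8 H^{2} Q = 8 Q H^{2}$)
$- \frac{199}{-355} + \frac{o{\left(W{\left(-2 \right)},21 \right)}}{w} = - \frac{199}{-355} + \frac{8 \cdot 21 \cdot 5^{2}}{-32} = \left(-199\right) \left(- \frac{1}{355}\right) + 8 \cdot 21 \cdot 25 \left(- \frac{1}{32}\right) = \frac{199}{355} + 4200 \left(- \frac{1}{32}\right) = \frac{199}{355} - \frac{525}{4} = - \frac{185579}{1420}$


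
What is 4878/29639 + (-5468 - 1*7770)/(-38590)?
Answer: 290301551/571884505 ≈ 0.50762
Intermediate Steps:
4878/29639 + (-5468 - 1*7770)/(-38590) = 4878*(1/29639) + (-5468 - 7770)*(-1/38590) = 4878/29639 - 13238*(-1/38590) = 4878/29639 + 6619/19295 = 290301551/571884505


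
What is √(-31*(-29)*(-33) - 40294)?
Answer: I*√69961 ≈ 264.5*I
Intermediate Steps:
√(-31*(-29)*(-33) - 40294) = √(899*(-33) - 40294) = √(-29667 - 40294) = √(-69961) = I*√69961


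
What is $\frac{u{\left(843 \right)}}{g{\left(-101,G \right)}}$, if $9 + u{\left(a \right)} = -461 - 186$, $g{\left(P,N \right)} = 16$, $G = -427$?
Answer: $-41$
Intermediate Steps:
$u{\left(a \right)} = -656$ ($u{\left(a \right)} = -9 - 647 = -656$)
$\frac{u{\left(843 \right)}}{g{\left(-101,G \right)}} = - \frac{656}{16} = \left(-656\right) \frac{1}{16} = -41$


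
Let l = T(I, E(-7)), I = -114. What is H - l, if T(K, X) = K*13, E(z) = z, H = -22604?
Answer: -21122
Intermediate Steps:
T(K, X) = 13*K
l = -1482 (l = 13*(-114) = -1482)
H - l = -22604 - 1*(-1482) = -22604 + 1482 = -21122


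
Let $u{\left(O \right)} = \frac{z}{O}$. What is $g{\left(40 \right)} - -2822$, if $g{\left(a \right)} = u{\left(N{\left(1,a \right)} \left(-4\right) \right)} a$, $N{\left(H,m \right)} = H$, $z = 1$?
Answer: $2812$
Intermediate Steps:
$u{\left(O \right)} = \frac{1}{O}$ ($u{\left(O \right)} = 1 \frac{1}{O} = \frac{1}{O}$)
$g{\left(a \right)} = - \frac{a}{4}$ ($g{\left(a \right)} = \frac{a}{1 \left(-4\right)} = \frac{a}{-4} = - \frac{a}{4}$)
$g{\left(40 \right)} - -2822 = \left(- \frac{1}{4}\right) 40 - -2822 = -10 + 2822 = 2812$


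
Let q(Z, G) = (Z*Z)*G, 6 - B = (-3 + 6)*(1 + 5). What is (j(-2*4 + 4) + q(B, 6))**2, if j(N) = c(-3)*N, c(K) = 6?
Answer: 705600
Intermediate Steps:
B = -12 (B = 6 - (-3 + 6)*(1 + 5) = 6 - 3*6 = 6 - 1*18 = 6 - 18 = -12)
q(Z, G) = G*Z**2 (q(Z, G) = Z**2*G = G*Z**2)
j(N) = 6*N
(j(-2*4 + 4) + q(B, 6))**2 = (6*(-2*4 + 4) + 6*(-12)**2)**2 = (6*(-8 + 4) + 6*144)**2 = (6*(-4) + 864)**2 = (-24 + 864)**2 = 840**2 = 705600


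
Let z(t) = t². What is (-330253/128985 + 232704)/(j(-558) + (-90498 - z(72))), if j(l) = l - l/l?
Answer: -30014995187/12413645385 ≈ -2.4179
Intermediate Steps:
j(l) = -1 + l (j(l) = l - 1*1 = l - 1 = -1 + l)
(-330253/128985 + 232704)/(j(-558) + (-90498 - z(72))) = (-330253/128985 + 232704)/((-1 - 558) + (-90498 - 1*72²)) = (-330253*1/128985 + 232704)/(-559 + (-90498 - 1*5184)) = (-330253/128985 + 232704)/(-559 + (-90498 - 5184)) = 30014995187/(128985*(-559 - 95682)) = (30014995187/128985)/(-96241) = (30014995187/128985)*(-1/96241) = -30014995187/12413645385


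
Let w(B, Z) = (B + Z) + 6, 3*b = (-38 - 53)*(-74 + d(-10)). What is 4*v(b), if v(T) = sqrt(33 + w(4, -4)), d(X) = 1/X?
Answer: 4*sqrt(39) ≈ 24.980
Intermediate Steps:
b = 22477/10 (b = ((-38 - 53)*(-74 + 1/(-10)))/3 = (-91*(-74 - 1/10))/3 = (-91*(-741/10))/3 = (1/3)*(67431/10) = 22477/10 ≈ 2247.7)
w(B, Z) = 6 + B + Z
v(T) = sqrt(39) (v(T) = sqrt(33 + (6 + 4 - 4)) = sqrt(33 + 6) = sqrt(39))
4*v(b) = 4*sqrt(39)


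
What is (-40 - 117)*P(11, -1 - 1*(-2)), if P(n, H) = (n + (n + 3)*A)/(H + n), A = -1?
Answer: 157/4 ≈ 39.250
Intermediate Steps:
P(n, H) = -3/(H + n) (P(n, H) = (n + (n + 3)*(-1))/(H + n) = (n + (3 + n)*(-1))/(H + n) = (n + (-3 - n))/(H + n) = -3/(H + n))
(-40 - 117)*P(11, -1 - 1*(-2)) = (-40 - 117)*(-3/((-1 - 1*(-2)) + 11)) = -(-471)/((-1 + 2) + 11) = -(-471)/(1 + 11) = -(-471)/12 = -157*(-¼) = 157/4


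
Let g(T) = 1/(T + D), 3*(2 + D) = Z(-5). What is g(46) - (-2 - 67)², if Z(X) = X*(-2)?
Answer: -676059/142 ≈ -4761.0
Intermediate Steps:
Z(X) = -2*X
D = 4/3 (D = -2 + (-2*(-5))/3 = -2 + (⅓)*10 = -2 + 10/3 = 4/3 ≈ 1.3333)
g(T) = 1/(4/3 + T) (g(T) = 1/(T + 4/3) = 1/(4/3 + T))
g(46) - (-2 - 67)² = 3/(4 + 3*46) - (-2 - 67)² = 3/(4 + 138) - 1*(-69)² = 3/142 - 1*4761 = 3*(1/142) - 4761 = 3/142 - 4761 = -676059/142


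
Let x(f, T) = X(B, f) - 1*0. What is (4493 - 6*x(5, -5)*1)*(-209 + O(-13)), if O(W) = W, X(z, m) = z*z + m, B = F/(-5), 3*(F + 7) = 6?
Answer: -989454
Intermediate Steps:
F = -5 (F = -7 + (⅓)*6 = -7 + 2 = -5)
B = 1 (B = -5/(-5) = -5*(-⅕) = 1)
X(z, m) = m + z² (X(z, m) = z² + m = m + z²)
x(f, T) = 1 + f (x(f, T) = (f + 1²) - 1*0 = (f + 1) + 0 = (1 + f) + 0 = 1 + f)
(4493 - 6*x(5, -5)*1)*(-209 + O(-13)) = (4493 - 6*(1 + 5)*1)*(-209 - 13) = (4493 - 6*6*1)*(-222) = (4493 - 36*1)*(-222) = (4493 - 36)*(-222) = 4457*(-222) = -989454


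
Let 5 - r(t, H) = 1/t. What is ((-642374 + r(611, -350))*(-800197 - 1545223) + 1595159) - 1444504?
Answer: 920548030483405/611 ≈ 1.5066e+12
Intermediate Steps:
r(t, H) = 5 - 1/t
((-642374 + r(611, -350))*(-800197 - 1545223) + 1595159) - 1444504 = ((-642374 + (5 - 1/611))*(-800197 - 1545223) + 1595159) - 1444504 = ((-642374 + (5 - 1*1/611))*(-2345420) + 1595159) - 1444504 = ((-642374 + (5 - 1/611))*(-2345420) + 1595159) - 1444504 = ((-642374 + 3054/611)*(-2345420) + 1595159) - 1444504 = (-392487460/611*(-2345420) + 1595159) - 1444504 = (920547938433200/611 + 1595159) - 1444504 = 920548913075349/611 - 1444504 = 920548030483405/611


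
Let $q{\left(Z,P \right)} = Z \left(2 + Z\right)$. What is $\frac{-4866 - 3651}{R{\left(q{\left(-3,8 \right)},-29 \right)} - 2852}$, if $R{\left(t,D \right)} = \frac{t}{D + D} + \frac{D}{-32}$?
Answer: $\frac{464928}{155639} \approx 2.9872$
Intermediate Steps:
$R{\left(t,D \right)} = - \frac{D}{32} + \frac{t}{2 D}$ ($R{\left(t,D \right)} = \frac{t}{2 D} + D \left(- \frac{1}{32}\right) = t \frac{1}{2 D} - \frac{D}{32} = \frac{t}{2 D} - \frac{D}{32} = - \frac{D}{32} + \frac{t}{2 D}$)
$\frac{-4866 - 3651}{R{\left(q{\left(-3,8 \right)},-29 \right)} - 2852} = \frac{-4866 - 3651}{\left(\left(- \frac{1}{32}\right) \left(-29\right) + \frac{\left(-3\right) \left(2 - 3\right)}{2 \left(-29\right)}\right) - 2852} = \frac{-4866 - 3651}{\left(\frac{29}{32} + \frac{1}{2} \left(\left(-3\right) \left(-1\right)\right) \left(- \frac{1}{29}\right)\right) - 2852} = \frac{-4866 - 3651}{\left(\frac{29}{32} + \frac{1}{2} \cdot 3 \left(- \frac{1}{29}\right)\right) - 2852} = \frac{-4866 - 3651}{\left(\frac{29}{32} - \frac{3}{58}\right) - 2852} = - \frac{8517}{\frac{793}{928} - 2852} = - \frac{8517}{- \frac{2645863}{928}} = \left(-8517\right) \left(- \frac{928}{2645863}\right) = \frac{464928}{155639}$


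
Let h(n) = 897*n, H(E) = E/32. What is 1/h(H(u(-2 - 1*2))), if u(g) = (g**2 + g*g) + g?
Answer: 8/6279 ≈ 0.0012741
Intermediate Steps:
u(g) = g + 2*g**2 (u(g) = (g**2 + g**2) + g = 2*g**2 + g = g + 2*g**2)
H(E) = E/32 (H(E) = E*(1/32) = E/32)
1/h(H(u(-2 - 1*2))) = 1/(897*(((-2 - 1*2)*(1 + 2*(-2 - 1*2)))/32)) = 1/(897*(((-2 - 2)*(1 + 2*(-2 - 2)))/32)) = 1/(897*((-4*(1 + 2*(-4)))/32)) = 1/(897*((-4*(1 - 8))/32)) = 1/(897*((-4*(-7))/32)) = 1/(897*((1/32)*28)) = 1/(897*(7/8)) = 1/(6279/8) = 8/6279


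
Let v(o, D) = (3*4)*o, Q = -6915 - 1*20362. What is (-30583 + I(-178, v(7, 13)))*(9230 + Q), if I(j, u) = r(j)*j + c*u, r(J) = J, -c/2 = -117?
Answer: -374601579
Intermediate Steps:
c = 234 (c = -2*(-117) = 234)
Q = -27277 (Q = -6915 - 20362 = -27277)
v(o, D) = 12*o
I(j, u) = j² + 234*u (I(j, u) = j*j + 234*u = j² + 234*u)
(-30583 + I(-178, v(7, 13)))*(9230 + Q) = (-30583 + ((-178)² + 234*(12*7)))*(9230 - 27277) = (-30583 + (31684 + 234*84))*(-18047) = (-30583 + (31684 + 19656))*(-18047) = (-30583 + 51340)*(-18047) = 20757*(-18047) = -374601579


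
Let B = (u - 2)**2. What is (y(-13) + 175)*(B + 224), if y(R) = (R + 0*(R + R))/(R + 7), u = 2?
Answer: 119056/3 ≈ 39685.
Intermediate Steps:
B = 0 (B = (2 - 2)**2 = 0**2 = 0)
y(R) = R/(7 + R) (y(R) = (R + 0*(2*R))/(7 + R) = (R + 0)/(7 + R) = R/(7 + R))
(y(-13) + 175)*(B + 224) = (-13/(7 - 13) + 175)*(0 + 224) = (-13/(-6) + 175)*224 = (-13*(-1/6) + 175)*224 = (13/6 + 175)*224 = (1063/6)*224 = 119056/3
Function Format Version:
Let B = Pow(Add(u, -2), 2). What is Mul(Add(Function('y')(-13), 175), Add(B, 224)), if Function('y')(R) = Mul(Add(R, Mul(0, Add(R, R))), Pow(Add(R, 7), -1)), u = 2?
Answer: Rational(119056, 3) ≈ 39685.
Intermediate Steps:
B = 0 (B = Pow(Add(2, -2), 2) = Pow(0, 2) = 0)
Function('y')(R) = Mul(R, Pow(Add(7, R), -1)) (Function('y')(R) = Mul(Add(R, Mul(0, Mul(2, R))), Pow(Add(7, R), -1)) = Mul(Add(R, 0), Pow(Add(7, R), -1)) = Mul(R, Pow(Add(7, R), -1)))
Mul(Add(Function('y')(-13), 175), Add(B, 224)) = Mul(Add(Mul(-13, Pow(Add(7, -13), -1)), 175), Add(0, 224)) = Mul(Add(Mul(-13, Pow(-6, -1)), 175), 224) = Mul(Add(Mul(-13, Rational(-1, 6)), 175), 224) = Mul(Add(Rational(13, 6), 175), 224) = Mul(Rational(1063, 6), 224) = Rational(119056, 3)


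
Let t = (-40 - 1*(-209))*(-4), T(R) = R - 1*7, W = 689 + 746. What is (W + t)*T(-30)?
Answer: -28083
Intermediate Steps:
W = 1435
T(R) = -7 + R (T(R) = R - 7 = -7 + R)
t = -676 (t = (-40 + 209)*(-4) = 169*(-4) = -676)
(W + t)*T(-30) = (1435 - 676)*(-7 - 30) = 759*(-37) = -28083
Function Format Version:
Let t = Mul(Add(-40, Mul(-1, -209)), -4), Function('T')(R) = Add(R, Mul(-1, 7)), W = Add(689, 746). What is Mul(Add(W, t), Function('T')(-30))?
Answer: -28083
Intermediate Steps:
W = 1435
Function('T')(R) = Add(-7, R) (Function('T')(R) = Add(R, -7) = Add(-7, R))
t = -676 (t = Mul(Add(-40, 209), -4) = Mul(169, -4) = -676)
Mul(Add(W, t), Function('T')(-30)) = Mul(Add(1435, -676), Add(-7, -30)) = Mul(759, -37) = -28083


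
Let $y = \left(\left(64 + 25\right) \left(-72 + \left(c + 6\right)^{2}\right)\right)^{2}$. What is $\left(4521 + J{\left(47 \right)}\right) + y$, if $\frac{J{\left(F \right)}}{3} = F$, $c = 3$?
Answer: $646263$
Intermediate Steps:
$J{\left(F \right)} = 3 F$
$y = 641601$ ($y = \left(\left(64 + 25\right) \left(-72 + \left(3 + 6\right)^{2}\right)\right)^{2} = \left(89 \left(-72 + 9^{2}\right)\right)^{2} = \left(89 \left(-72 + 81\right)\right)^{2} = \left(89 \cdot 9\right)^{2} = 801^{2} = 641601$)
$\left(4521 + J{\left(47 \right)}\right) + y = \left(4521 + 3 \cdot 47\right) + 641601 = \left(4521 + 141\right) + 641601 = 4662 + 641601 = 646263$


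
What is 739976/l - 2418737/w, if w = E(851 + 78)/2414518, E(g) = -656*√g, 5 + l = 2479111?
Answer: 369988/1239553 + 2920042011883*√929/304712 ≈ 2.9208e+8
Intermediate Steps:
l = 2479106 (l = -5 + 2479111 = 2479106)
w = -328*√929/1207259 (w = -656*√(851 + 78)/2414518 = -656*√929*(1/2414518) = -328*√929/1207259 ≈ -0.0082810)
739976/l - 2418737/w = 739976/2479106 - 2418737*(-1207259*√929/304712) = 739976*(1/2479106) - (-2920042011883)*√929/304712 = 369988/1239553 + 2920042011883*√929/304712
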